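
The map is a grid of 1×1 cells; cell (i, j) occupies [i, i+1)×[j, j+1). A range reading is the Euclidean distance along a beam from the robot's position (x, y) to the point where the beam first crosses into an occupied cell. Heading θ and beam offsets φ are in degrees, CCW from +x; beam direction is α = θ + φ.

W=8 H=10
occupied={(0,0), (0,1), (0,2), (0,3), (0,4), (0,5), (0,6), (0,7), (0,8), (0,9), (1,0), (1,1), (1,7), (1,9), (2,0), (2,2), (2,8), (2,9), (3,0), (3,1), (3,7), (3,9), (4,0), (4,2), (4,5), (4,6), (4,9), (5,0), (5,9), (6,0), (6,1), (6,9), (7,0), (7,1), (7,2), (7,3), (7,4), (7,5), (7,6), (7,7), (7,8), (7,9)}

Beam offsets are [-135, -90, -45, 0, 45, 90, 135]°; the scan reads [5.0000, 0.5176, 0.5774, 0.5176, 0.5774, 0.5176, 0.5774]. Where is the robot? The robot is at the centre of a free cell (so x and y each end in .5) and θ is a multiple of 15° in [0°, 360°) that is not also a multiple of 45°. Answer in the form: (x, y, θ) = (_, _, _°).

(x, y, θ) = (3.5, 2.5, 255°)

The pose lattice has 38·16 = 608 candidates. Test each by forward raycasting.
  (2.5, 4.5, 30°): beam 1 = 1.5529 ≠ 5.0000 ✗
  (3.5, 6.5, 165°): beam 1 = 0.5774 ≠ 5.0000 ✗
  (5.5, 6.5, 60°): beam 1 = 4.6587 ≠ 5.0000 ✗
  …
  (3.5, 2.5, 255°): r_1=5.0000, r_2=0.5176, r_3=0.5774, r_4=0.5176, r_5=0.5774, r_6=0.5176, r_7=0.5774 — all match ✓
Unique over the lattice → pose = (3.5, 2.5, 255°).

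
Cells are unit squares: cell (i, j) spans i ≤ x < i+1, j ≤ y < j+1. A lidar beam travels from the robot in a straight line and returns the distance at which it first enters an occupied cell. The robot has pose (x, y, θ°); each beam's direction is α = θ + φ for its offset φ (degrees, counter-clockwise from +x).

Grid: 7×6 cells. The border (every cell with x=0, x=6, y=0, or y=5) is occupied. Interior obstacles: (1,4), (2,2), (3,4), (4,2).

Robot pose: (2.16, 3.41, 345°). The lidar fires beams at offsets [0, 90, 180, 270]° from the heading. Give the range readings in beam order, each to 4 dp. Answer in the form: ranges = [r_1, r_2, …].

beam 1: φ=0°, α=345°
  direction (0.9659, -0.2588); cell (2,3); t to first gridline: x 0.8696, y 1.5841 (then +1.0353 / +3.8637)
    (3,3) via x @ 0.8696
    (3,2) via y @ 1.5841
    (4,2) via x @ 1.9049  # hit
  → r_1 = 1.9049
beam 2: φ=90°, α=75°
  direction (0.2588, 0.9659); cell (2,3); t to first gridline: x 3.2455, y 0.6108 (then +3.8637 / +1.0353)
    (2,4) via y @ 0.6108
    (2,5) via y @ 1.6461  # hit
  → r_2 = 1.6461
beam 3: φ=180°, α=165°
  direction (-0.9659, 0.2588); cell (2,3); t to first gridline: x 0.1656, y 2.2796 (then +1.0353 / +3.8637)
    (1,3) via x @ 0.1656
    (0,3) via x @ 1.2009  # hit
  → r_3 = 1.2009
beam 4: φ=270°, α=255°
  direction (-0.2588, -0.9659); cell (2,3); t to first gridline: x 0.6182, y 0.4245 (then +3.8637 / +1.0353)
    (2,2) via y @ 0.4245  # hit
  → r_4 = 0.4245

ranges = [1.9049, 1.6461, 1.2009, 0.4245]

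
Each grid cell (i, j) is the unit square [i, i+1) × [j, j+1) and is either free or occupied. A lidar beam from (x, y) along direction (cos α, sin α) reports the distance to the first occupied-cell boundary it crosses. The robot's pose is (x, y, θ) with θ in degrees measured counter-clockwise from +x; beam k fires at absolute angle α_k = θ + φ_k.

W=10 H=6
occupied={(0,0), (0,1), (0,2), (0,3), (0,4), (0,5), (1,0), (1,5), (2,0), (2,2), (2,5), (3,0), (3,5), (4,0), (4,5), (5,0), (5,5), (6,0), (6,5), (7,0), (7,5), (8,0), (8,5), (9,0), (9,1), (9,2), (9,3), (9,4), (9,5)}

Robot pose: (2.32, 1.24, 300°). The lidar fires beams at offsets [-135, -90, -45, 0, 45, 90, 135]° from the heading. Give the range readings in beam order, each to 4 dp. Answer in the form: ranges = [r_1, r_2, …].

beam 1: φ=-135°, α=165°
  d=(-0.9659,0.2588)  start (2,1)  tX=0.3313 tY=2.9364  stride 1/|dx|=1.0353 1/|dy|=3.8637
    cross x-line → (1,1), t=0.3313
    cross x-line → (0,1), t=1.3666 (wall)
  → r_1 = 1.3666
beam 2: φ=-90°, α=210°
  d=(-0.8660,-0.5000)  start (2,1)  tX=0.3695 tY=0.4800  stride 1/|dx|=1.1547 1/|dy|=2.0000
    cross x-line → (1,1), t=0.3695
    cross y-line → (1,0), t=0.4800 (wall)
  → r_2 = 0.4800
beam 3: φ=-45°, α=255°
  d=(-0.2588,-0.9659)  start (2,1)  tX=1.2364 tY=0.2485  stride 1/|dx|=3.8637 1/|dy|=1.0353
    cross y-line → (2,0), t=0.2485 (wall)
  → r_3 = 0.2485
beam 4: φ=0°, α=300°
  d=(0.5000,-0.8660)  start (2,1)  tX=1.3600 tY=0.2771  stride 1/|dx|=2.0000 1/|dy|=1.1547
    cross y-line → (2,0), t=0.2771 (wall)
  → r_4 = 0.2771
beam 5: φ=45°, α=345°
  d=(0.9659,-0.2588)  start (2,1)  tX=0.7040 tY=0.9273  stride 1/|dx|=1.0353 1/|dy|=3.8637
    cross x-line → (3,1), t=0.7040
    cross y-line → (3,0), t=0.9273 (wall)
  → r_5 = 0.9273
beam 6: φ=90°, α=30°
  d=(0.8660,0.5000)  start (2,1)  tX=0.7852 tY=1.5200  stride 1/|dx|=1.1547 1/|dy|=2.0000
    cross x-line → (3,1), t=0.7852
    cross y-line → (3,2), t=1.5200
    cross x-line → (4,2), t=1.9399
    cross x-line → (5,2), t=3.0946
    cross y-line → (5,3), t=3.5200
    cross x-line → (6,3), t=4.2493
    cross x-line → (7,3), t=5.4040
    cross y-line → (7,4), t=5.5200
    cross x-line → (8,4), t=6.5587
    cross y-line → (8,5), t=7.5200 (wall)
  → r_6 = 7.5200
beam 7: φ=135°, α=75°
  d=(0.2588,0.9659)  start (2,1)  tX=2.6273 tY=0.7868  stride 1/|dx|=3.8637 1/|dy|=1.0353
    cross y-line → (2,2), t=0.7868 (wall)
  → r_7 = 0.7868

ranges = [1.3666, 0.4800, 0.2485, 0.2771, 0.9273, 7.5200, 0.7868]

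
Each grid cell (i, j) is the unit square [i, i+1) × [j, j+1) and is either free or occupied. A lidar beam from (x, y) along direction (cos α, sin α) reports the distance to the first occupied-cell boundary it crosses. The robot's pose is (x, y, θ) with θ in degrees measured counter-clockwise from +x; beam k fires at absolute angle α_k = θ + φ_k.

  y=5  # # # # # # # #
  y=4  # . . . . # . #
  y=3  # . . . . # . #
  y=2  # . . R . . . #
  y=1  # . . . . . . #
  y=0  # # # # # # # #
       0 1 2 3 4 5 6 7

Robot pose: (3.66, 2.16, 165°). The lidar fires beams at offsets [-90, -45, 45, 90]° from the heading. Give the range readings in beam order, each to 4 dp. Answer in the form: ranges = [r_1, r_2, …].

beam 1: φ=-90°, α=75°
  cosα=0.2588 sinα=0.9659 | (3,2) | tMaxX 1.3137 tMaxY 0.8696 | tΔX 3.8637 tΔY 1.0353
    t=0.8696 [y] (3,3)
    t=1.3137 [x] (4,3)
    t=1.9049 [y] (4,4)
    t=2.9402 [y] (4,5) — stop
  → r_1 = 2.9402
beam 2: φ=-45°, α=120°
  cosα=-0.5000 sinα=0.8660 | (3,2) | tMaxX 1.3200 tMaxY 0.9699 | tΔX 2.0000 tΔY 1.1547
    t=0.9699 [y] (3,3)
    t=1.3200 [x] (2,3)
    t=2.1246 [y] (2,4)
    t=3.2793 [y] (2,5) — stop
  → r_2 = 3.2793
beam 3: φ=45°, α=210°
  cosα=-0.8660 sinα=-0.5000 | (3,2) | tMaxX 0.7621 tMaxY 0.3200 | tΔX 1.1547 tΔY 2.0000
    t=0.3200 [y] (3,1)
    t=0.7621 [x] (2,1)
    t=1.9168 [x] (1,1)
    t=2.3200 [y] (1,0) — stop
  → r_3 = 2.3200
beam 4: φ=90°, α=255°
  cosα=-0.2588 sinα=-0.9659 | (3,2) | tMaxX 2.5500 tMaxY 0.1656 | tΔX 3.8637 tΔY 1.0353
    t=0.1656 [y] (3,1)
    t=1.2009 [y] (3,0) — stop
  → r_4 = 1.2009

ranges = [2.9402, 3.2793, 2.3200, 1.2009]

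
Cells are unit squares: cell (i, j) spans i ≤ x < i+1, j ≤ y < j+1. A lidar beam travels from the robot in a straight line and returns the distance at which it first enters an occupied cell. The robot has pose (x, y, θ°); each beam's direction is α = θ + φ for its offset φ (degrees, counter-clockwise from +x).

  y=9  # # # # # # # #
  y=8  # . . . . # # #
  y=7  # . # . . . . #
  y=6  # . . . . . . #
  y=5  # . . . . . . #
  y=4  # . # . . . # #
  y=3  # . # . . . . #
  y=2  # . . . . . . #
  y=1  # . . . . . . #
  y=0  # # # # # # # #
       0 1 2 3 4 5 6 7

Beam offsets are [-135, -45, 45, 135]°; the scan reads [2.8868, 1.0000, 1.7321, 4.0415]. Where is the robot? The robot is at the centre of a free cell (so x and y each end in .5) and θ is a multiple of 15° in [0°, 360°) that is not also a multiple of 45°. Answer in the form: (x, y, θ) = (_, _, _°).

(x, y, θ) = (5.5, 5.5, 345°)

The pose lattice has 42·16 = 672 candidates. Test each by forward raycasting.
  (5.5, 4.5, 195°): beam 1 = 3.0000 ≠ 2.8868 ✗
  (6.5, 7.5, 285°): beam 1 = 1.0000 ≠ 2.8868 ✗
  (4.5, 2.5, 15°): beam 1 = 1.7321 ≠ 2.8868 ✗
  (4.5, 3.5, 300°): beam 1 = 1.5529 ≠ 2.8868 ✗
  (1.5, 2.5, 240°): beam 1 = 1.9319 ≠ 2.8868 ✗
  …
  (5.5, 5.5, 345°): r_1=2.8868, r_2=1.0000, r_3=1.7321, r_4=4.0415 — all match ✓
Unique over the lattice → pose = (5.5, 5.5, 345°).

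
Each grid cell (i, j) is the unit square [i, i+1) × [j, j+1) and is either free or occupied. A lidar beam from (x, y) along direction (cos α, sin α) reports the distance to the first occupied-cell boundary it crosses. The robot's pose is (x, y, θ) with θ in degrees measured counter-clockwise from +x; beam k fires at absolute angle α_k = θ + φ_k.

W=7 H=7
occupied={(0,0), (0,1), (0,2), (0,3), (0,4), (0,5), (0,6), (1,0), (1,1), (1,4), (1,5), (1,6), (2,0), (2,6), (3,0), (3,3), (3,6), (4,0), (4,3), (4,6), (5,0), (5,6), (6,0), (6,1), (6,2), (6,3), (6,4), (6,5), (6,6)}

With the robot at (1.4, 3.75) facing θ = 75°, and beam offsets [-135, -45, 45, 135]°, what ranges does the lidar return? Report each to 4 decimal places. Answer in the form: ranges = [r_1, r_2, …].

ranges = [3.1754, 0.5000, 0.2887, 0.4619]

beam 1: φ=-135°, α=300°
  dir = (cos 300°, sin 300°) = (0.5000, -0.8660); from cell (1,3)
  next x-line at t=1.2000, next y-line at t=0.8660; Δt_x=2.0000, Δt_y=1.1547
    y: enter (1,2) at t=0.8660
    x: enter (2,2) at t=1.2000
    y: enter (2,1) at t=2.0207
    y: enter (2,0) at t=3.1754 ← occupied
  → r_1 = 3.1754
beam 2: φ=-45°, α=30°
  dir = (cos 30°, sin 30°) = (0.8660, 0.5000); from cell (1,3)
  next x-line at t=0.6928, next y-line at t=0.5000; Δt_x=1.1547, Δt_y=2.0000
    y: enter (1,4) at t=0.5000 ← occupied
  → r_2 = 0.5000
beam 3: φ=45°, α=120°
  dir = (cos 120°, sin 120°) = (-0.5000, 0.8660); from cell (1,3)
  next x-line at t=0.8000, next y-line at t=0.2887; Δt_x=2.0000, Δt_y=1.1547
    y: enter (1,4) at t=0.2887 ← occupied
  → r_3 = 0.2887
beam 4: φ=135°, α=210°
  dir = (cos 210°, sin 210°) = (-0.8660, -0.5000); from cell (1,3)
  next x-line at t=0.4619, next y-line at t=1.5000; Δt_x=1.1547, Δt_y=2.0000
    x: enter (0,3) at t=0.4619 ← occupied
  → r_4 = 0.4619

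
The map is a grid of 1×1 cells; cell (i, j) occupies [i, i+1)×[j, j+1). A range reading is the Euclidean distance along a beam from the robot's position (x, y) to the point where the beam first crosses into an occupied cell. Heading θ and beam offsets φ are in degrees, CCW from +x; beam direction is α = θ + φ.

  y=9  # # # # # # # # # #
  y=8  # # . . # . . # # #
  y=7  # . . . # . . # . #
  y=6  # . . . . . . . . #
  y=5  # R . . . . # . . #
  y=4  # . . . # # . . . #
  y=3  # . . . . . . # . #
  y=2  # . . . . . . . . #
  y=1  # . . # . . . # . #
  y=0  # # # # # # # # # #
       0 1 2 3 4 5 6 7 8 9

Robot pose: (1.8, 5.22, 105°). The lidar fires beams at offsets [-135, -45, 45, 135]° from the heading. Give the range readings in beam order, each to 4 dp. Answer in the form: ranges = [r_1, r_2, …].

ranges = [6.4400, 4.3648, 0.9238, 1.6000]

beam 1: φ=-135°, α=330°
  cosα=0.8660 sinα=-0.5000 | (1,5) | tMaxX 0.2309 tMaxY 0.4400 | tΔX 1.1547 tΔY 2.0000
    t=0.2309 [x] (2,5)
    t=0.4400 [y] (2,4)
    t=1.3856 [x] (3,4)
    t=2.4400 [y] (3,3)
    t=2.5403 [x] (4,3)
    t=3.6950 [x] (5,3)
    t=4.4400 [y] (5,2)
    t=4.8497 [x] (6,2)
    t=6.0044 [x] (7,2)
    t=6.4400 [y] (7,1) — stop
  → r_1 = 6.4400
beam 2: φ=-45°, α=60°
  cosα=0.5000 sinα=0.8660 | (1,5) | tMaxX 0.4000 tMaxY 0.9007 | tΔX 2.0000 tΔY 1.1547
    t=0.4000 [x] (2,5)
    t=0.9007 [y] (2,6)
    t=2.0554 [y] (2,7)
    t=2.4000 [x] (3,7)
    t=3.2101 [y] (3,8)
    t=4.3648 [y] (3,9) — stop
  → r_2 = 4.3648
beam 3: φ=45°, α=150°
  cosα=-0.8660 sinα=0.5000 | (1,5) | tMaxX 0.9238 tMaxY 1.5600 | tΔX 1.1547 tΔY 2.0000
    t=0.9238 [x] (0,5) — stop
  → r_3 = 0.9238
beam 4: φ=135°, α=240°
  cosα=-0.5000 sinα=-0.8660 | (1,5) | tMaxX 1.6000 tMaxY 0.2540 | tΔX 2.0000 tΔY 1.1547
    t=0.2540 [y] (1,4)
    t=1.4087 [y] (1,3)
    t=1.6000 [x] (0,3) — stop
  → r_4 = 1.6000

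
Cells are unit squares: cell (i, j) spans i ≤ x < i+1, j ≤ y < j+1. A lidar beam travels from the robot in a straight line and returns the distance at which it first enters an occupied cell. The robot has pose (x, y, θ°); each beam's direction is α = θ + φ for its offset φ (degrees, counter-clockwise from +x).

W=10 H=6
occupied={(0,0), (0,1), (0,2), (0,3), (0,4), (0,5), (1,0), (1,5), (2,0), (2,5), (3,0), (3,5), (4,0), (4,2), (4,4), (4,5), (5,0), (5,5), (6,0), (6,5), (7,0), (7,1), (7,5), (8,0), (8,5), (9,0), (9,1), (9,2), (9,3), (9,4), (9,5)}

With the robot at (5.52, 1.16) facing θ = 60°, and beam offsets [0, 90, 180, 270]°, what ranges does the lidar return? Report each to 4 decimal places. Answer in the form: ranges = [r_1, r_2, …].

ranges = [4.4341, 1.6800, 0.1848, 0.3200]

beam 1: φ=0°, α=60°
  dir = (cos 60°, sin 60°) = (0.5000, 0.8660); from cell (5,1)
  next x-line at t=0.9600, next y-line at t=0.9699; Δt_x=2.0000, Δt_y=1.1547
    x: enter (6,1) at t=0.9600
    y: enter (6,2) at t=0.9699
    y: enter (6,3) at t=2.1246
    x: enter (7,3) at t=2.9600
    y: enter (7,4) at t=3.2793
    y: enter (7,5) at t=4.4341 ← occupied
  → r_1 = 4.4341
beam 2: φ=90°, α=150°
  dir = (cos 150°, sin 150°) = (-0.8660, 0.5000); from cell (5,1)
  next x-line at t=0.6004, next y-line at t=1.6800; Δt_x=1.1547, Δt_y=2.0000
    x: enter (4,1) at t=0.6004
    y: enter (4,2) at t=1.6800 ← occupied
  → r_2 = 1.6800
beam 3: φ=180°, α=240°
  dir = (cos 240°, sin 240°) = (-0.5000, -0.8660); from cell (5,1)
  next x-line at t=1.0400, next y-line at t=0.1848; Δt_x=2.0000, Δt_y=1.1547
    y: enter (5,0) at t=0.1848 ← occupied
  → r_3 = 0.1848
beam 4: φ=270°, α=330°
  dir = (cos 330°, sin 330°) = (0.8660, -0.5000); from cell (5,1)
  next x-line at t=0.5543, next y-line at t=0.3200; Δt_x=1.1547, Δt_y=2.0000
    y: enter (5,0) at t=0.3200 ← occupied
  → r_4 = 0.3200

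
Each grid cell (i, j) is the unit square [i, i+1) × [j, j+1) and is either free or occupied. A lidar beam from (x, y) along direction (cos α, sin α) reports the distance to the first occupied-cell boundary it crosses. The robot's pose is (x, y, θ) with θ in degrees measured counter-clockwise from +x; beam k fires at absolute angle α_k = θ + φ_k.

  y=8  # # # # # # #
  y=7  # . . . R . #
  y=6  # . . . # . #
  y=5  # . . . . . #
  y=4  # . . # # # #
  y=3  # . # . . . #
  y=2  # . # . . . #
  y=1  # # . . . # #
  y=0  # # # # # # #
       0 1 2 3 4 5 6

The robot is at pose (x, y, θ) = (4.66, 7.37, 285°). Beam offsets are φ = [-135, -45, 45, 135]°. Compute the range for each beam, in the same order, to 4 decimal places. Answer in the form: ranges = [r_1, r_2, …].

ranges = [1.2600, 0.4272, 1.5473, 0.7275]

beam 1: φ=-135°, α=150°
  dir = (cos 150°, sin 150°) = (-0.8660, 0.5000); from cell (4,7)
  next x-line at t=0.7621, next y-line at t=1.2600; Δt_x=1.1547, Δt_y=2.0000
    x: enter (3,7) at t=0.7621
    y: enter (3,8) at t=1.2600 ← occupied
  → r_1 = 1.2600
beam 2: φ=-45°, α=240°
  dir = (cos 240°, sin 240°) = (-0.5000, -0.8660); from cell (4,7)
  next x-line at t=1.3200, next y-line at t=0.4272; Δt_x=2.0000, Δt_y=1.1547
    y: enter (4,6) at t=0.4272 ← occupied
  → r_2 = 0.4272
beam 3: φ=45°, α=330°
  dir = (cos 330°, sin 330°) = (0.8660, -0.5000); from cell (4,7)
  next x-line at t=0.3926, next y-line at t=0.7400; Δt_x=1.1547, Δt_y=2.0000
    x: enter (5,7) at t=0.3926
    y: enter (5,6) at t=0.7400
    x: enter (6,6) at t=1.5473 ← occupied
  → r_3 = 1.5473
beam 4: φ=135°, α=60°
  dir = (cos 60°, sin 60°) = (0.5000, 0.8660); from cell (4,7)
  next x-line at t=0.6800, next y-line at t=0.7275; Δt_x=2.0000, Δt_y=1.1547
    x: enter (5,7) at t=0.6800
    y: enter (5,8) at t=0.7275 ← occupied
  → r_4 = 0.7275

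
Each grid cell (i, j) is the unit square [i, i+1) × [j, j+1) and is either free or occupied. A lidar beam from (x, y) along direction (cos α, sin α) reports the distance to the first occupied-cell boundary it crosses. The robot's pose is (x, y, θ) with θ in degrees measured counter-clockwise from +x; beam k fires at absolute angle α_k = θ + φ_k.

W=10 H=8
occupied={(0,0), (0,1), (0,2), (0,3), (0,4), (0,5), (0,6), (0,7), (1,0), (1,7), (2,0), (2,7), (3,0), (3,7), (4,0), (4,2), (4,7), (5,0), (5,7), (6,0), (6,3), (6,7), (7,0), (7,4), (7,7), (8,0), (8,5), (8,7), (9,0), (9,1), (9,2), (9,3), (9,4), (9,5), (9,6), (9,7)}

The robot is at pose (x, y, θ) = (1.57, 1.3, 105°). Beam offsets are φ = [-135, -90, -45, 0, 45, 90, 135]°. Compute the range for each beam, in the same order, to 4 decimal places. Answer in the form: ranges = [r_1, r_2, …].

ranges = [0.6000, 2.7046, 6.5818, 2.2023, 0.6582, 0.5901, 0.3464]

beam 1: φ=-135°, α=330°
  dir = (cos 330°, sin 330°) = (0.8660, -0.5000); from cell (1,1)
  next x-line at t=0.4965, next y-line at t=0.6000; Δt_x=1.1547, Δt_y=2.0000
    x: enter (2,1) at t=0.4965
    y: enter (2,0) at t=0.6000 ← occupied
  → r_1 = 0.6000
beam 2: φ=-90°, α=15°
  dir = (cos 15°, sin 15°) = (0.9659, 0.2588); from cell (1,1)
  next x-line at t=0.4452, next y-line at t=2.7046; Δt_x=1.0353, Δt_y=3.8637
    x: enter (2,1) at t=0.4452
    x: enter (3,1) at t=1.4804
    x: enter (4,1) at t=2.5157
    y: enter (4,2) at t=2.7046 ← occupied
  → r_2 = 2.7046
beam 3: φ=-45°, α=60°
  dir = (cos 60°, sin 60°) = (0.5000, 0.8660); from cell (1,1)
  next x-line at t=0.8600, next y-line at t=0.8083; Δt_x=2.0000, Δt_y=1.1547
    y: enter (1,2) at t=0.8083
    x: enter (2,2) at t=0.8600
    y: enter (2,3) at t=1.9630
    x: enter (3,3) at t=2.8600
    y: enter (3,4) at t=3.1177
    y: enter (3,5) at t=4.2724
    x: enter (4,5) at t=4.8600
    y: enter (4,6) at t=5.4271
    y: enter (4,7) at t=6.5818 ← occupied
  → r_3 = 6.5818
beam 4: φ=0°, α=105°
  dir = (cos 105°, sin 105°) = (-0.2588, 0.9659); from cell (1,1)
  next x-line at t=2.2023, next y-line at t=0.7247; Δt_x=3.8637, Δt_y=1.0353
    y: enter (1,2) at t=0.7247
    y: enter (1,3) at t=1.7600
    x: enter (0,3) at t=2.2023 ← occupied
  → r_4 = 2.2023
beam 5: φ=45°, α=150°
  dir = (cos 150°, sin 150°) = (-0.8660, 0.5000); from cell (1,1)
  next x-line at t=0.6582, next y-line at t=1.4000; Δt_x=1.1547, Δt_y=2.0000
    x: enter (0,1) at t=0.6582 ← occupied
  → r_5 = 0.6582
beam 6: φ=90°, α=195°
  dir = (cos 195°, sin 195°) = (-0.9659, -0.2588); from cell (1,1)
  next x-line at t=0.5901, next y-line at t=1.1591; Δt_x=1.0353, Δt_y=3.8637
    x: enter (0,1) at t=0.5901 ← occupied
  → r_6 = 0.5901
beam 7: φ=135°, α=240°
  dir = (cos 240°, sin 240°) = (-0.5000, -0.8660); from cell (1,1)
  next x-line at t=1.1400, next y-line at t=0.3464; Δt_x=2.0000, Δt_y=1.1547
    y: enter (1,0) at t=0.3464 ← occupied
  → r_7 = 0.3464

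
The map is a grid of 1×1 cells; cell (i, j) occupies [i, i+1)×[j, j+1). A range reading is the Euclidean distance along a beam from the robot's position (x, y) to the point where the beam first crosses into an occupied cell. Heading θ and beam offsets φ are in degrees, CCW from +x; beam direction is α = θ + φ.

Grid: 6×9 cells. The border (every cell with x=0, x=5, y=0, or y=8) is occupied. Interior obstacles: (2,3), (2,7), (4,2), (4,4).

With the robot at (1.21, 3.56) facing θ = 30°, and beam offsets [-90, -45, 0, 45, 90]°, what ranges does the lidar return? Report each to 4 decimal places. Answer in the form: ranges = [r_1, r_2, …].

beam 1: φ=-90°, α=300°
  direction (0.5000, -0.8660); cell (1,3); t to first gridline: x 1.5800, y 0.6466 (then +2.0000 / +1.1547)
    (1,2) via y @ 0.6466
    (2,2) via x @ 1.5800
    (2,1) via y @ 1.8013
    (2,0) via y @ 2.9560  # hit
  → r_1 = 2.9560
beam 2: φ=-45°, α=345°
  direction (0.9659, -0.2588); cell (1,3); t to first gridline: x 0.8179, y 2.1637 (then +1.0353 / +3.8637)
    (2,3) via x @ 0.8179  # hit
  → r_2 = 0.8179
beam 3: φ=0°, α=30°
  direction (0.8660, 0.5000); cell (1,3); t to first gridline: x 0.9122, y 0.8800 (then +1.1547 / +2.0000)
    (1,4) via y @ 0.8800
    (2,4) via x @ 0.9122
    (3,4) via x @ 2.0669
    (3,5) via y @ 2.8800
    (4,5) via x @ 3.2216
    (5,5) via x @ 4.3763  # hit
  → r_3 = 4.3763
beam 4: φ=45°, α=75°
  direction (0.2588, 0.9659); cell (1,3); t to first gridline: x 3.0523, y 0.4555 (then +3.8637 / +1.0353)
    (1,4) via y @ 0.4555
    (1,5) via y @ 1.4908
    (1,6) via y @ 2.5261
    (2,6) via x @ 3.0523
    (2,7) via y @ 3.5614  # hit
  → r_4 = 3.5614
beam 5: φ=90°, α=120°
  direction (-0.5000, 0.8660); cell (1,3); t to first gridline: x 0.4200, y 0.5081 (then +2.0000 / +1.1547)
    (0,3) via x @ 0.4200  # hit
  → r_5 = 0.4200

ranges = [2.9560, 0.8179, 4.3763, 3.5614, 0.4200]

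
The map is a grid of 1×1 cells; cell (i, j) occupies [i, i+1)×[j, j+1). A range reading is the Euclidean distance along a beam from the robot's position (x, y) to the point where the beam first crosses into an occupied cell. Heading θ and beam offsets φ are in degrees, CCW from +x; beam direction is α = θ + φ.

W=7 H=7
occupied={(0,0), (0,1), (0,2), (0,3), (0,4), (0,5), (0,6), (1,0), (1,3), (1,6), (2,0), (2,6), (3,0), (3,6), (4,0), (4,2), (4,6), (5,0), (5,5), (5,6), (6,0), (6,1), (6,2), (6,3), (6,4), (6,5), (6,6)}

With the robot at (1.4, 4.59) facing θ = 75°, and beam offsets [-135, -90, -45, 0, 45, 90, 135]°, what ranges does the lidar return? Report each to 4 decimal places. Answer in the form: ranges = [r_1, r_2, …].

beam 1: φ=-135°, α=300°
  direction (0.5000, -0.8660); cell (1,4); t to first gridline: x 1.2000, y 0.6813 (then +2.0000 / +1.1547)
    (1,3) via y @ 0.6813  # hit
  → r_1 = 0.6813
beam 2: φ=-90°, α=345°
  direction (0.9659, -0.2588); cell (1,4); t to first gridline: x 0.6212, y 2.2796 (then +1.0353 / +3.8637)
    (2,4) via x @ 0.6212
    (3,4) via x @ 1.6564
    (3,3) via y @ 2.2796
    (4,3) via x @ 2.6917
    (5,3) via x @ 3.7270
    (6,3) via x @ 4.7623  # hit
  → r_2 = 4.7623
beam 3: φ=-45°, α=30°
  direction (0.8660, 0.5000); cell (1,4); t to first gridline: x 0.6928, y 0.8200 (then +1.1547 / +2.0000)
    (2,4) via x @ 0.6928
    (2,5) via y @ 0.8200
    (3,5) via x @ 1.8475
    (3,6) via y @ 2.8200  # hit
  → r_3 = 2.8200
beam 4: φ=0°, α=75°
  direction (0.2588, 0.9659); cell (1,4); t to first gridline: x 2.3182, y 0.4245 (then +3.8637 / +1.0353)
    (1,5) via y @ 0.4245
    (1,6) via y @ 1.4597  # hit
  → r_4 = 1.4597
beam 5: φ=45°, α=120°
  direction (-0.5000, 0.8660); cell (1,4); t to first gridline: x 0.8000, y 0.4734 (then +2.0000 / +1.1547)
    (1,5) via y @ 0.4734
    (0,5) via x @ 0.8000  # hit
  → r_5 = 0.8000
beam 6: φ=90°, α=165°
  direction (-0.9659, 0.2588); cell (1,4); t to first gridline: x 0.4141, y 1.5841 (then +1.0353 / +3.8637)
    (0,4) via x @ 0.4141  # hit
  → r_6 = 0.4141
beam 7: φ=135°, α=210°
  direction (-0.8660, -0.5000); cell (1,4); t to first gridline: x 0.4619, y 1.1800 (then +1.1547 / +2.0000)
    (0,4) via x @ 0.4619  # hit
  → r_7 = 0.4619

ranges = [0.6813, 4.7623, 2.8200, 1.4597, 0.8000, 0.4141, 0.4619]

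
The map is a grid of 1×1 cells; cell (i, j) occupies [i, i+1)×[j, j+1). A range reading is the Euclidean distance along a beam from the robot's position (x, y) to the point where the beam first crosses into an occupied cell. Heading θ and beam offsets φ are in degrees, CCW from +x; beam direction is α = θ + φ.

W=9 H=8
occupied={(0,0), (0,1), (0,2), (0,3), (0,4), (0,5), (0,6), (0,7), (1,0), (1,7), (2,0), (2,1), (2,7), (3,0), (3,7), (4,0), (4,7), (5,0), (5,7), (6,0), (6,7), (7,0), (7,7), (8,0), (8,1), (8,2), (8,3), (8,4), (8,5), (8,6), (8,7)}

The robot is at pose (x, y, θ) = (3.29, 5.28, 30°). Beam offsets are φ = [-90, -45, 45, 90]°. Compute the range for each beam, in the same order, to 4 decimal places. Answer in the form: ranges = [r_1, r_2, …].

beam 1: φ=-90°, α=300°
  cosα=0.5000 sinα=-0.8660 | (3,5) | tMaxX 1.4200 tMaxY 0.3233 | tΔX 2.0000 tΔY 1.1547
    t=0.3233 [y] (3,4)
    t=1.4200 [x] (4,4)
    t=1.4780 [y] (4,3)
    t=2.6327 [y] (4,2)
    t=3.4200 [x] (5,2)
    t=3.7874 [y] (5,1)
    t=4.9421 [y] (5,0) — stop
  → r_1 = 4.9421
beam 2: φ=-45°, α=345°
  cosα=0.9659 sinα=-0.2588 | (3,5) | tMaxX 0.7350 tMaxY 1.0818 | tΔX 1.0353 tΔY 3.8637
    t=0.7350 [x] (4,5)
    t=1.0818 [y] (4,4)
    t=1.7703 [x] (5,4)
    t=2.8056 [x] (6,4)
    t=3.8409 [x] (7,4)
    t=4.8762 [x] (8,4) — stop
  → r_2 = 4.8762
beam 3: φ=45°, α=75°
  cosα=0.2588 sinα=0.9659 | (3,5) | tMaxX 2.7432 tMaxY 0.7454 | tΔX 3.8637 tΔY 1.0353
    t=0.7454 [y] (3,6)
    t=1.7807 [y] (3,7) — stop
  → r_3 = 1.7807
beam 4: φ=90°, α=120°
  cosα=-0.5000 sinα=0.8660 | (3,5) | tMaxX 0.5800 tMaxY 0.8314 | tΔX 2.0000 tΔY 1.1547
    t=0.5800 [x] (2,5)
    t=0.8314 [y] (2,6)
    t=1.9861 [y] (2,7) — stop
  → r_4 = 1.9861

ranges = [4.9421, 4.8762, 1.7807, 1.9861]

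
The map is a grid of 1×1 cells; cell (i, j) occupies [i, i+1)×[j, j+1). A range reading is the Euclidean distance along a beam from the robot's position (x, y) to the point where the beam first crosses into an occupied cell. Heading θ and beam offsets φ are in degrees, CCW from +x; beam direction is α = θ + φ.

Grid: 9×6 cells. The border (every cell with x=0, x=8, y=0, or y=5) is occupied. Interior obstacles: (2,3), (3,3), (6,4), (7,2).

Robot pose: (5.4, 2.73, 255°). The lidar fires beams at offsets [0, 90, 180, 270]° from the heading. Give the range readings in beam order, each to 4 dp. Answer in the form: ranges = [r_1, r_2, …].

ranges = [1.7910, 1.6564, 2.3182, 1.4494]

beam 1: φ=0°, α=255°
  dir = (cos 255°, sin 255°) = (-0.2588, -0.9659); from cell (5,2)
  next x-line at t=1.5455, next y-line at t=0.7558; Δt_x=3.8637, Δt_y=1.0353
    y: enter (5,1) at t=0.7558
    x: enter (4,1) at t=1.5455
    y: enter (4,0) at t=1.7910 ← occupied
  → r_1 = 1.7910
beam 2: φ=90°, α=345°
  dir = (cos 345°, sin 345°) = (0.9659, -0.2588); from cell (5,2)
  next x-line at t=0.6212, next y-line at t=2.8205; Δt_x=1.0353, Δt_y=3.8637
    x: enter (6,2) at t=0.6212
    x: enter (7,2) at t=1.6564 ← occupied
  → r_2 = 1.6564
beam 3: φ=180°, α=75°
  dir = (cos 75°, sin 75°) = (0.2588, 0.9659); from cell (5,2)
  next x-line at t=2.3182, next y-line at t=0.2795; Δt_x=3.8637, Δt_y=1.0353
    y: enter (5,3) at t=0.2795
    y: enter (5,4) at t=1.3148
    x: enter (6,4) at t=2.3182 ← occupied
  → r_3 = 2.3182
beam 4: φ=270°, α=165°
  dir = (cos 165°, sin 165°) = (-0.9659, 0.2588); from cell (5,2)
  next x-line at t=0.4141, next y-line at t=1.0432; Δt_x=1.0353, Δt_y=3.8637
    x: enter (4,2) at t=0.4141
    y: enter (4,3) at t=1.0432
    x: enter (3,3) at t=1.4494 ← occupied
  → r_4 = 1.4494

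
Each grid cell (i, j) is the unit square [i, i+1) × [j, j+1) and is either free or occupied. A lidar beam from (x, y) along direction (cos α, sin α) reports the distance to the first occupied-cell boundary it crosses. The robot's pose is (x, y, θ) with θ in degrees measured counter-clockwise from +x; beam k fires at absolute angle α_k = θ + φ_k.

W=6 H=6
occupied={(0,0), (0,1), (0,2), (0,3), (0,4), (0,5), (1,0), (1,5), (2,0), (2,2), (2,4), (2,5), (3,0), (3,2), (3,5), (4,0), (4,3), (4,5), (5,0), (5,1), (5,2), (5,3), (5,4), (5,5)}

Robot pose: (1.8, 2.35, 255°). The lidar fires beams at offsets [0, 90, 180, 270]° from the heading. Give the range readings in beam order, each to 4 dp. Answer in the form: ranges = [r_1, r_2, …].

beam 1: φ=0°, α=255°
  d=(-0.2588,-0.9659)  start (1,2)  tX=3.0910 tY=0.3623  stride 1/|dx|=3.8637 1/|dy|=1.0353
    cross y-line → (1,1), t=0.3623
    cross y-line → (1,0), t=1.3976 (wall)
  → r_1 = 1.3976
beam 2: φ=90°, α=345°
  d=(0.9659,-0.2588)  start (1,2)  tX=0.2071 tY=1.3523  stride 1/|dx|=1.0353 1/|dy|=3.8637
    cross x-line → (2,2), t=0.2071 (wall)
  → r_2 = 0.2071
beam 3: φ=180°, α=75°
  d=(0.2588,0.9659)  start (1,2)  tX=0.7727 tY=0.6729  stride 1/|dx|=3.8637 1/|dy|=1.0353
    cross y-line → (1,3), t=0.6729
    cross x-line → (2,3), t=0.7727
    cross y-line → (2,4), t=1.7082 (wall)
  → r_3 = 1.7082
beam 4: φ=270°, α=165°
  d=(-0.9659,0.2588)  start (1,2)  tX=0.8282 tY=2.5114  stride 1/|dx|=1.0353 1/|dy|=3.8637
    cross x-line → (0,2), t=0.8282 (wall)
  → r_4 = 0.8282

ranges = [1.3976, 0.2071, 1.7082, 0.8282]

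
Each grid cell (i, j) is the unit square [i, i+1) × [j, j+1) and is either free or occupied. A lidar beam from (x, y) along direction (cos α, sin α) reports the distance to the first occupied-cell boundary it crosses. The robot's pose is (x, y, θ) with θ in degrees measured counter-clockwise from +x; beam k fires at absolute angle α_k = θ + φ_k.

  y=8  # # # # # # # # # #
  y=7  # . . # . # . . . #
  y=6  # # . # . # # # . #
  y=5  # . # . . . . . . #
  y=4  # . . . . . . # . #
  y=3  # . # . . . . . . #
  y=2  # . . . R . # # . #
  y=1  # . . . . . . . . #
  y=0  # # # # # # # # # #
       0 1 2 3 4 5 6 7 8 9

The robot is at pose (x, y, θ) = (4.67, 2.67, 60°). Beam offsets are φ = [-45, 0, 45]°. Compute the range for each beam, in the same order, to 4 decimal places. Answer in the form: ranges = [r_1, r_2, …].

ranges = [4.4827, 3.8452, 3.4475]

beam 1: φ=-45°, α=15°
  direction (0.9659, 0.2588); cell (4,2); t to first gridline: x 0.3416, y 1.2750 (then +1.0353 / +3.8637)
    (5,2) via x @ 0.3416
    (5,3) via y @ 1.2750
    (6,3) via x @ 1.3769
    (7,3) via x @ 2.4122
    (8,3) via x @ 3.4475
    (9,3) via x @ 4.4827  # hit
  → r_1 = 4.4827
beam 2: φ=0°, α=60°
  direction (0.5000, 0.8660); cell (4,2); t to first gridline: x 0.6600, y 0.3811 (then +2.0000 / +1.1547)
    (4,3) via y @ 0.3811
    (5,3) via x @ 0.6600
    (5,4) via y @ 1.5358
    (6,4) via x @ 2.6600
    (6,5) via y @ 2.6905
    (6,6) via y @ 3.8452  # hit
  → r_2 = 3.8452
beam 3: φ=45°, α=105°
  direction (-0.2588, 0.9659); cell (4,2); t to first gridline: x 2.5887, y 0.3416 (then +3.8637 / +1.0353)
    (4,3) via y @ 0.3416
    (4,4) via y @ 1.3769
    (4,5) via y @ 2.4122
    (3,5) via x @ 2.5887
    (3,6) via y @ 3.4475  # hit
  → r_3 = 3.4475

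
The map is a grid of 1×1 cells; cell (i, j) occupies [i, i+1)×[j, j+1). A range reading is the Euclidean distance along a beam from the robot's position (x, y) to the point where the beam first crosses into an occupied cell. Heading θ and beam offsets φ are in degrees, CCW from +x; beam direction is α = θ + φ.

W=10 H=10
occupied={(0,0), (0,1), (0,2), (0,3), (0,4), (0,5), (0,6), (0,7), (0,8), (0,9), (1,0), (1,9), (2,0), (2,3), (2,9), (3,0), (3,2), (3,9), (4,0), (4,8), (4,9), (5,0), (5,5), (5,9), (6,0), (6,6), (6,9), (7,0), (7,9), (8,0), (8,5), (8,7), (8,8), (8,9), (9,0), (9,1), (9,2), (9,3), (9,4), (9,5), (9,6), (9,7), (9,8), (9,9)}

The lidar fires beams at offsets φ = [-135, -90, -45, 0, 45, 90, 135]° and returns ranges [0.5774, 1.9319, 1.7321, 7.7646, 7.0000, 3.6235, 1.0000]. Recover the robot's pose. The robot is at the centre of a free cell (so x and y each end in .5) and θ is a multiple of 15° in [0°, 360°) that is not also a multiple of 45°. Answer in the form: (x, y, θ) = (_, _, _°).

The pose lattice has 56·16 = 896 candidates. Test each by forward raycasting.
  (1.5, 8.5, 105°): beam 1 = 5.0000 ≠ 0.5774 ✗
  (5.5, 7.5, 330°): beam 1 = 4.6587 ≠ 0.5774 ✗
  (1.5, 6.5, 165°): beam 1 = 3.0000 ≠ 0.5774 ✗
  (7.5, 7.5, 120°): beam 1 = 0.5176 ≠ 0.5774 ✗
  …
  (1.5, 5.5, 345°): r_1=0.5774, r_2=1.9319, r_3=1.7321, r_4=7.7646, r_5=7.0000, r_6=3.6235, r_7=1.0000 — all match ✓
Unique over the lattice → pose = (1.5, 5.5, 345°).

(x, y, θ) = (1.5, 5.5, 345°)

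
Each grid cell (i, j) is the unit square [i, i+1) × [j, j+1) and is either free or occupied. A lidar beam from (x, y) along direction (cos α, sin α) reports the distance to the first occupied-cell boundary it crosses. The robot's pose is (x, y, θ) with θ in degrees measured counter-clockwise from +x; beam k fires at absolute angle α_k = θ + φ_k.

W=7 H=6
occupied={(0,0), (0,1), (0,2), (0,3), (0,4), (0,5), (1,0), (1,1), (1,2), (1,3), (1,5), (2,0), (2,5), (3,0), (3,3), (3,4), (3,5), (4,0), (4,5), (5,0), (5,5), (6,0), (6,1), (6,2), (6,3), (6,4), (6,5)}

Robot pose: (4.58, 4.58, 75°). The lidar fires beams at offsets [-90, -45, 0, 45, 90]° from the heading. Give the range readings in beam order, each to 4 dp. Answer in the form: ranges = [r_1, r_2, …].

beam 1: φ=-90°, α=345°
  dir = (cos 345°, sin 345°) = (0.9659, -0.2588); from cell (4,4)
  next x-line at t=0.4348, next y-line at t=2.2409; Δt_x=1.0353, Δt_y=3.8637
    x: enter (5,4) at t=0.4348
    x: enter (6,4) at t=1.4701 ← occupied
  → r_1 = 1.4701
beam 2: φ=-45°, α=30°
  dir = (cos 30°, sin 30°) = (0.8660, 0.5000); from cell (4,4)
  next x-line at t=0.4850, next y-line at t=0.8400; Δt_x=1.1547, Δt_y=2.0000
    x: enter (5,4) at t=0.4850
    y: enter (5,5) at t=0.8400 ← occupied
  → r_2 = 0.8400
beam 3: φ=0°, α=75°
  dir = (cos 75°, sin 75°) = (0.2588, 0.9659); from cell (4,4)
  next x-line at t=1.6228, next y-line at t=0.4348; Δt_x=3.8637, Δt_y=1.0353
    y: enter (4,5) at t=0.4348 ← occupied
  → r_3 = 0.4348
beam 4: φ=45°, α=120°
  dir = (cos 120°, sin 120°) = (-0.5000, 0.8660); from cell (4,4)
  next x-line at t=1.1600, next y-line at t=0.4850; Δt_x=2.0000, Δt_y=1.1547
    y: enter (4,5) at t=0.4850 ← occupied
  → r_4 = 0.4850
beam 5: φ=90°, α=165°
  dir = (cos 165°, sin 165°) = (-0.9659, 0.2588); from cell (4,4)
  next x-line at t=0.6005, next y-line at t=1.6228; Δt_x=1.0353, Δt_y=3.8637
    x: enter (3,4) at t=0.6005 ← occupied
  → r_5 = 0.6005

ranges = [1.4701, 0.8400, 0.4348, 0.4850, 0.6005]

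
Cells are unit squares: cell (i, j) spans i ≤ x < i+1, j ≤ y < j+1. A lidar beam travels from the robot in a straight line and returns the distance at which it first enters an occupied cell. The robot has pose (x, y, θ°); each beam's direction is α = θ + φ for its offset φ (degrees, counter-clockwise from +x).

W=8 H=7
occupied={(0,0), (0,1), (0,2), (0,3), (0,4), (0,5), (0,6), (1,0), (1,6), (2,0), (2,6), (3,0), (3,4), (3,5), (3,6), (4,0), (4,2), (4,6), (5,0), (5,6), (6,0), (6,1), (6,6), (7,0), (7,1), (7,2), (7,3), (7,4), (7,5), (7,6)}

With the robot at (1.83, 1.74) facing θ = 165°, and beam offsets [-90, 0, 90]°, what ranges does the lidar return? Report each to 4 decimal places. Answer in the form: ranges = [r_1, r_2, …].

ranges = [4.4103, 0.8593, 0.7661]

beam 1: φ=-90°, α=75°
  dir = (cos 75°, sin 75°) = (0.2588, 0.9659); from cell (1,1)
  next x-line at t=0.6568, next y-line at t=0.2692; Δt_x=3.8637, Δt_y=1.0353
    y: enter (1,2) at t=0.2692
    x: enter (2,2) at t=0.6568
    y: enter (2,3) at t=1.3044
    y: enter (2,4) at t=2.3397
    y: enter (2,5) at t=3.3750
    y: enter (2,6) at t=4.4103 ← occupied
  → r_1 = 4.4103
beam 2: φ=0°, α=165°
  dir = (cos 165°, sin 165°) = (-0.9659, 0.2588); from cell (1,1)
  next x-line at t=0.8593, next y-line at t=1.0046; Δt_x=1.0353, Δt_y=3.8637
    x: enter (0,1) at t=0.8593 ← occupied
  → r_2 = 0.8593
beam 3: φ=90°, α=255°
  dir = (cos 255°, sin 255°) = (-0.2588, -0.9659); from cell (1,1)
  next x-line at t=3.2069, next y-line at t=0.7661; Δt_x=3.8637, Δt_y=1.0353
    y: enter (1,0) at t=0.7661 ← occupied
  → r_3 = 0.7661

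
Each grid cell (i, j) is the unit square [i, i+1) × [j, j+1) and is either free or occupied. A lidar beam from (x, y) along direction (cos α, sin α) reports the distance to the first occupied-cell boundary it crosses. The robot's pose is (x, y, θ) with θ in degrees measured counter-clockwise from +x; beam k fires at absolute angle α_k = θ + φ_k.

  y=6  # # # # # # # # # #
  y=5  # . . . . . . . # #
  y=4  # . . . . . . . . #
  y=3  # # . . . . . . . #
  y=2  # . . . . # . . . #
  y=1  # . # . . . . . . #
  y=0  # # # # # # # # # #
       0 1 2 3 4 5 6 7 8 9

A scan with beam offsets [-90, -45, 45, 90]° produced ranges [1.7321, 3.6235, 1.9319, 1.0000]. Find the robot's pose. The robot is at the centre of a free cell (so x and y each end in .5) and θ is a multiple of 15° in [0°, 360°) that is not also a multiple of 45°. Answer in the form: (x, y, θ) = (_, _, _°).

Candidates: 36 free-cell centres × 16 headings = 576 poses. Raycast each; keep the one whose scan matches to 4 dp.
  (1.5, 1.5, 300°): beam 1 = 0.5774 ≠ 1.7321 ✗
  (5.5, 1.5, 255°): beam 1 = 4.6587 ≠ 1.7321 ✗
  (6.5, 4.5, 150°): beam 2 = 1.5529 ≠ 3.6235 ✗
  …
  (7.5, 1.5, 120°): r_1=1.7321, r_2=3.6235, r_3=1.9319, r_4=1.0000 — all match ✓
No second candidate reproduces the full scan.

(x, y, θ) = (7.5, 1.5, 120°)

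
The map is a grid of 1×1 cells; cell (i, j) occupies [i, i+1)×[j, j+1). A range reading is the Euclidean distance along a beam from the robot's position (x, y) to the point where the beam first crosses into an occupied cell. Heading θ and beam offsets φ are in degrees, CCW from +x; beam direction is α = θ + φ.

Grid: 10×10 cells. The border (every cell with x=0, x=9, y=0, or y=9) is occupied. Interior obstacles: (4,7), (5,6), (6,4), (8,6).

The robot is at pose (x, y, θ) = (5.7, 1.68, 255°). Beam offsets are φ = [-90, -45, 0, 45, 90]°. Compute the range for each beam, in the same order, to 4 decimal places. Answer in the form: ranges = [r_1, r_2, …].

ranges = [4.8658, 1.3600, 0.7040, 0.7852, 2.6273]

beam 1: φ=-90°, α=165°
  cosα=-0.9659 sinα=0.2588 | (5,1) | tMaxX 0.7247 tMaxY 1.2364 | tΔX 1.0353 tΔY 3.8637
    t=0.7247 [x] (4,1)
    t=1.2364 [y] (4,2)
    t=1.7600 [x] (3,2)
    t=2.7952 [x] (2,2)
    t=3.8305 [x] (1,2)
    t=4.8658 [x] (0,2) — stop
  → r_1 = 4.8658
beam 2: φ=-45°, α=210°
  cosα=-0.8660 sinα=-0.5000 | (5,1) | tMaxX 0.8083 tMaxY 1.3600 | tΔX 1.1547 tΔY 2.0000
    t=0.8083 [x] (4,1)
    t=1.3600 [y] (4,0) — stop
  → r_2 = 1.3600
beam 3: φ=0°, α=255°
  cosα=-0.2588 sinα=-0.9659 | (5,1) | tMaxX 2.7046 tMaxY 0.7040 | tΔX 3.8637 tΔY 1.0353
    t=0.7040 [y] (5,0) — stop
  → r_3 = 0.7040
beam 4: φ=45°, α=300°
  cosα=0.5000 sinα=-0.8660 | (5,1) | tMaxX 0.6000 tMaxY 0.7852 | tΔX 2.0000 tΔY 1.1547
    t=0.6000 [x] (6,1)
    t=0.7852 [y] (6,0) — stop
  → r_4 = 0.7852
beam 5: φ=90°, α=345°
  cosα=0.9659 sinα=-0.2588 | (5,1) | tMaxX 0.3106 tMaxY 2.6273 | tΔX 1.0353 tΔY 3.8637
    t=0.3106 [x] (6,1)
    t=1.3459 [x] (7,1)
    t=2.3811 [x] (8,1)
    t=2.6273 [y] (8,0) — stop
  → r_5 = 2.6273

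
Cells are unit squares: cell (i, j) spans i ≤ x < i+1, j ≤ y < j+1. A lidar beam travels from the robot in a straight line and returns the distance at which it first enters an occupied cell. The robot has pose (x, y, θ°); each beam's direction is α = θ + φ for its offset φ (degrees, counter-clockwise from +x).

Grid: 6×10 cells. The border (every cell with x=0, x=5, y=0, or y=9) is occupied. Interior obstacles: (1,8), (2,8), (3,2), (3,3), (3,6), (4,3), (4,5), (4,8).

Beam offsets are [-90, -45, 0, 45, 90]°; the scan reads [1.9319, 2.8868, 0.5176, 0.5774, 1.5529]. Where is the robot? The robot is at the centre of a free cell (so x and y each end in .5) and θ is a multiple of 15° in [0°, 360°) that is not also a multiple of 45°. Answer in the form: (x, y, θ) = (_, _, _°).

(x, y, θ) = (3.5, 7.5, 255°)

The pose lattice has 24·16 = 384 candidates. Test each by forward raycasting.
  (1.5, 4.5, 330°): beam 1 = 1.0000 ≠ 1.9319 ✗
  (3.5, 4.5, 210°): beam 1 = 4.0415 ≠ 1.9319 ✗
  (2.5, 3.5, 30°): beam 1 = 1.0000 ≠ 1.9319 ✗
  …
  (3.5, 7.5, 255°): r_1=1.9319, r_2=2.8868, r_3=0.5176, r_4=0.5774, r_5=1.5529 — all match ✓
No second candidate reproduces the full scan.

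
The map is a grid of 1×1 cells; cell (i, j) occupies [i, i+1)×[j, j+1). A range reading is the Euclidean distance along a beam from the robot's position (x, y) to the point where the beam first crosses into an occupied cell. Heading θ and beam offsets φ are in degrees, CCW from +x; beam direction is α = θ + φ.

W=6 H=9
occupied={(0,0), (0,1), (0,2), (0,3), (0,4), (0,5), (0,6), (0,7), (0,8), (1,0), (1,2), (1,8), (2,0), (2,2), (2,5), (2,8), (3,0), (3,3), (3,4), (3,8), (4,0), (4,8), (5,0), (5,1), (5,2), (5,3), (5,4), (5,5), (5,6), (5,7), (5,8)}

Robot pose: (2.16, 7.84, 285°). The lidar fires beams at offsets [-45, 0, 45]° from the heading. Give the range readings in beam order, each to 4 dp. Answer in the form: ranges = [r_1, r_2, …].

ranges = [2.3200, 1.9049, 3.2793]

beam 1: φ=-45°, α=240°
  direction (-0.5000, -0.8660); cell (2,7); t to first gridline: x 0.3200, y 0.9699 (then +2.0000 / +1.1547)
    (1,7) via x @ 0.3200
    (1,6) via y @ 0.9699
    (1,5) via y @ 2.1246
    (0,5) via x @ 2.3200  # hit
  → r_1 = 2.3200
beam 2: φ=0°, α=285°
  direction (0.2588, -0.9659); cell (2,7); t to first gridline: x 3.2455, y 0.8696 (then +3.8637 / +1.0353)
    (2,6) via y @ 0.8696
    (2,5) via y @ 1.9049  # hit
  → r_2 = 1.9049
beam 3: φ=45°, α=330°
  direction (0.8660, -0.5000); cell (2,7); t to first gridline: x 0.9699, y 1.6800 (then +1.1547 / +2.0000)
    (3,7) via x @ 0.9699
    (3,6) via y @ 1.6800
    (4,6) via x @ 2.1246
    (5,6) via x @ 3.2793  # hit
  → r_3 = 3.2793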